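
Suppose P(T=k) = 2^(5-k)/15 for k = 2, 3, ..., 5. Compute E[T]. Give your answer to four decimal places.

E[T] = Σ t·P(T=t)
 = 2·8/15 + 3·4/15 + 4·2/15 + 5·1/15
 = 16/15 + 4/5 + 8/15 + 1/3
 = 41/15

2.7333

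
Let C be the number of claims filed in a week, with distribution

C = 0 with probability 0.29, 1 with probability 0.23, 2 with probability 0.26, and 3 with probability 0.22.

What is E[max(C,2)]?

2.22

E[max(C,2)] = Σ max(c,2)·P(C=c)
 = 2·0.29 + 2·0.23 + 2·0.26 + 3·0.22
 = 0.58 + 0.46 + 0.52 + 0.66
 = 2.22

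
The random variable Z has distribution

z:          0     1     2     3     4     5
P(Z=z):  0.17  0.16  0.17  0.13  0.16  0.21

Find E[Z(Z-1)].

7.24

E[Z(Z-1)] = Σ z(z-1)·P(Z=z)
 = 0·0.17 + 0·0.16 + 2·0.17 + 6·0.13 + 12·0.16 + 20·0.21
 = 0 + 0 + 0.34 + 0.78 + 1.92 + 4.2
 = 7.24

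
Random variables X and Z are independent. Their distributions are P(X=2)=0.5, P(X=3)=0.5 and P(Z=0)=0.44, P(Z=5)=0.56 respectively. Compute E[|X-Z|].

2.5

E[|X-Z|] = Σ_x Σ_z |x-z| · P(X=x)P(Z=z)
 = 2·0.22 + 3·0.28 + 3·0.22 + 2·0.28
 = 0.44 + 0.84 + 0.66 + 0.56
 = 2.5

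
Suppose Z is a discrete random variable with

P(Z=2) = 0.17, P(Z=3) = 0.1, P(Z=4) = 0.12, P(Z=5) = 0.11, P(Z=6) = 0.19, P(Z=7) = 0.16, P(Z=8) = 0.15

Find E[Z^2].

E[Z^2] = Σ z^2·P(Z=z)
 = 4·0.17 + 9·0.1 + 16·0.12 + 25·0.11 + 36·0.19 + 49·0.16 + 64·0.15
 = 0.68 + 0.9 + 1.92 + 2.75 + 6.84 + 7.84 + 9.6
 = 30.53

30.53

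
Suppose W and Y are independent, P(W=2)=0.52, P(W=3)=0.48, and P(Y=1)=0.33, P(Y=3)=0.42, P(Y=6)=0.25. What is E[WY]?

E[WY] = Σ_w Σ_y wy · P(W=w)P(Y=y)
 = 2·0.1716 + 6·0.2184 + 12·0.13 + 3·0.1584 + 9·0.2016 + 18·0.12
 = 0.3432 + 1.3104 + 1.56 + 0.4752 + 1.8144 + 2.16
 = 7.6632

7.6632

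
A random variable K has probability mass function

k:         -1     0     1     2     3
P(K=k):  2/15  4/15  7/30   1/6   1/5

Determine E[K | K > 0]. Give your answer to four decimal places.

P(K > 0) = 7/30 + 1/6 + 1/5 = 3/5.
E[K | K > 0] = [1·7/30 + 2·1/6 + 3·1/5] / (3/5)
 = 7/6 / (3/5)
 = 35/18

1.9444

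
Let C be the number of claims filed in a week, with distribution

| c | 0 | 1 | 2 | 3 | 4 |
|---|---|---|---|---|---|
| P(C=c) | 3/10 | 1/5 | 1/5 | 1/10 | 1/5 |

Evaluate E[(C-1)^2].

E[(C-1)^2] = Σ (c-1)^2·P(C=c)
 = 1·3/10 + 0·1/5 + 1·1/5 + 4·1/10 + 9·1/5
 = 3/10 + 0 + 1/5 + 2/5 + 9/5
 = 27/10

2.7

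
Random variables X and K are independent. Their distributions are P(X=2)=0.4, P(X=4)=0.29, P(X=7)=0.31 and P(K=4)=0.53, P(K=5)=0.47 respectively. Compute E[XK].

E[XK] = Σ_x Σ_k xk · P(X=x)P(K=k)
 = 8·0.212 + 10·0.188 + 16·0.1537 + 20·0.1363 + 28·0.1643 + 35·0.1457
 = 1.696 + 1.88 + 2.4592 + 2.726 + 4.6004 + 5.0995
 = 18.4611

18.4611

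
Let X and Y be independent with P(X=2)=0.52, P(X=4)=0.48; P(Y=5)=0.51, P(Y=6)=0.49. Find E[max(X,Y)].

E[max(X,Y)] = Σ_x Σ_y max(x,y) · P(X=x)P(Y=y)
 = 5·0.2652 + 6·0.2548 + 5·0.2448 + 6·0.2352
 = 1.326 + 1.5288 + 1.224 + 1.4112
 = 5.49

5.49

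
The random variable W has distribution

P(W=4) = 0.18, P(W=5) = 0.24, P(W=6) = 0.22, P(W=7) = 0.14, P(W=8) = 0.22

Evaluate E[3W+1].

E[3W+1] = Σ (3w+1)·P(W=w)
 = 13·0.18 + 16·0.24 + 19·0.22 + 22·0.14 + 25·0.22
 = 2.34 + 3.84 + 4.18 + 3.08 + 5.5
 = 18.94

18.94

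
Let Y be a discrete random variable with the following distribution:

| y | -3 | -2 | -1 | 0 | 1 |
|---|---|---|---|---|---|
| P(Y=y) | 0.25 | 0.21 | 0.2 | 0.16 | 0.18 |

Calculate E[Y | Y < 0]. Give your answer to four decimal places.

P(Y < 0) = 0.25 + 0.21 + 0.2 = 0.66.
E[Y | Y < 0] = [(-3)·0.25 + (-2)·0.21 + (-1)·0.2] / 0.66
 = -1.37 / 0.66
 = -137/66

-2.0758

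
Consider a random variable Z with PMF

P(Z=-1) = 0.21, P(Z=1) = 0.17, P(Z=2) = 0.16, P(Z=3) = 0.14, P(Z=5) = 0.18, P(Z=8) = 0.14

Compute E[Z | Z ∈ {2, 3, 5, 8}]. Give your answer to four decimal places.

4.4516

P(Z ∈ {2, 3, 5, 8}) = 0.16 + 0.14 + 0.18 + 0.14 = 0.62.
E[Z | Z ∈ {2, 3, 5, 8}] = [2·0.16 + 3·0.14 + 5·0.18 + 8·0.14] / 0.62
 = 2.76 / 0.62
 = 138/31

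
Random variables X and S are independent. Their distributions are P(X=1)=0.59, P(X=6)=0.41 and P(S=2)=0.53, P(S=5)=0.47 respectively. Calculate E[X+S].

E[X+S] = Σ_x Σ_s (x+s) · P(X=x)P(S=s)
 = 3·0.3127 + 6·0.2773 + 8·0.2173 + 11·0.1927
 = 0.9381 + 1.6638 + 1.7384 + 2.1197
 = 6.46

6.46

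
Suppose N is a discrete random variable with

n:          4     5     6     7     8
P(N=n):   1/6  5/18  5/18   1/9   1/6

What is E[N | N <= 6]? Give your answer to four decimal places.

5.1538

P(N <= 6) = 1/6 + 5/18 + 5/18 = 13/18.
E[N | N <= 6] = [4·1/6 + 5·5/18 + 6·5/18] / (13/18)
 = 67/18 / (13/18)
 = 67/13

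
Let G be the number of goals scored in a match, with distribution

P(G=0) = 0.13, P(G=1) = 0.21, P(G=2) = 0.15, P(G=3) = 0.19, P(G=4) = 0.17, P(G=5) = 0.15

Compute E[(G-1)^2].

E[(G-1)^2] = Σ (g-1)^2·P(G=g)
 = 1·0.13 + 0·0.21 + 1·0.15 + 4·0.19 + 9·0.17 + 16·0.15
 = 0.13 + 0 + 0.15 + 0.76 + 1.53 + 2.4
 = 4.97

4.97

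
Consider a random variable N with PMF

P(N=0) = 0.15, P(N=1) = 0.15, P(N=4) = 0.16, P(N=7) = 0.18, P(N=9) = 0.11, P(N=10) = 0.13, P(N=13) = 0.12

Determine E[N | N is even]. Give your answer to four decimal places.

4.4091

P(N is even) = 0.15 + 0.16 + 0.13 = 0.44.
E[N | N is even] = [0·0.15 + 4·0.16 + 10·0.13] / 0.44
 = 1.94 / 0.44
 = 97/22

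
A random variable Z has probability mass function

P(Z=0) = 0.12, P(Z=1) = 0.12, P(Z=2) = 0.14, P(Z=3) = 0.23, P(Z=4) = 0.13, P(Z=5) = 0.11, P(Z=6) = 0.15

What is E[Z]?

3.06

E[Z] = Σ z·P(Z=z)
 = 0·0.12 + 1·0.12 + 2·0.14 + 3·0.23 + 4·0.13 + 5·0.11 + 6·0.15
 = 0 + 0.12 + 0.28 + 0.69 + 0.52 + 0.55 + 0.9
 = 3.06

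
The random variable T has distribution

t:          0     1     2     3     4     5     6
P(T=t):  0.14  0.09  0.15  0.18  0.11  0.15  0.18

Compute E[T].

3.2

E[T] = Σ t·P(T=t)
 = 0·0.14 + 1·0.09 + 2·0.15 + 3·0.18 + 4·0.11 + 5·0.15 + 6·0.18
 = 0 + 0.09 + 0.3 + 0.54 + 0.44 + 0.75 + 1.08
 = 3.2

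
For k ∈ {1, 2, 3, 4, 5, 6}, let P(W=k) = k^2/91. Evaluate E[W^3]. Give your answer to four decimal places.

134.0769

E[W^3] = Σ w^3·P(W=w)
 = 1·1/91 + 8·4/91 + 27·9/91 + 64·16/91 + 125·25/91 + 216·36/91
 = 1/91 + 32/91 + 243/91 + 1024/91 + 3125/91 + 7776/91
 = 1743/13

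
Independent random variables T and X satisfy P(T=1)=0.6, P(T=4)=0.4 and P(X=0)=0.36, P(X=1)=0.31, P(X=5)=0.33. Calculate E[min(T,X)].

E[min(T,X)] = Σ_t Σ_x min(t,x) · P(T=t)P(X=x)
 = 0·0.216 + 1·0.186 + 1·0.198 + 0·0.144 + 1·0.124 + 4·0.132
 = 0 + 0.186 + 0.198 + 0 + 0.124 + 0.528
 = 1.036

1.036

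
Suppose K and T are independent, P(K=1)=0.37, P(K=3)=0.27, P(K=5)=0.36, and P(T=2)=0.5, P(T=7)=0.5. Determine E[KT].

13.41

E[KT] = Σ_k Σ_t kt · P(K=k)P(T=t)
 = 2·0.185 + 7·0.185 + 6·0.135 + 21·0.135 + 10·0.18 + 35·0.18
 = 0.37 + 1.295 + 0.81 + 2.835 + 1.8 + 6.3
 = 13.41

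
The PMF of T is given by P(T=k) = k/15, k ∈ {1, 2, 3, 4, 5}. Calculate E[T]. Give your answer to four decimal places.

E[T] = Σ t·P(T=t)
 = 1·1/15 + 2·2/15 + 3·1/5 + 4·4/15 + 5·1/3
 = 1/15 + 4/15 + 3/5 + 16/15 + 5/3
 = 11/3

3.6667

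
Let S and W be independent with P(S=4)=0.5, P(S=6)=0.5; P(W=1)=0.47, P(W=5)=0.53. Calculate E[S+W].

E[S+W] = Σ_s Σ_w (s+w) · P(S=s)P(W=w)
 = 5·0.235 + 9·0.265 + 7·0.235 + 11·0.265
 = 1.175 + 2.385 + 1.645 + 2.915
 = 8.12

8.12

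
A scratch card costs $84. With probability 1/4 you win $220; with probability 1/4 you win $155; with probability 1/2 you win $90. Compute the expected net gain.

E[payout] = 220·1/4 + 155·1/4 + 90·1/2
 = 55 + 155/4 + 45
 = 555/4
Net = 555/4 - 84 = 219/4

54.75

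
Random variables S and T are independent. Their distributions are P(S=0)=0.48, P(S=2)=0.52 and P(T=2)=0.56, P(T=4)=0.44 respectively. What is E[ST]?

E[ST] = Σ_s Σ_t st · P(S=s)P(T=t)
 = 0·0.2688 + 0·0.2112 + 4·0.2912 + 8·0.2288
 = 0 + 0 + 1.1648 + 1.8304
 = 2.9952

2.9952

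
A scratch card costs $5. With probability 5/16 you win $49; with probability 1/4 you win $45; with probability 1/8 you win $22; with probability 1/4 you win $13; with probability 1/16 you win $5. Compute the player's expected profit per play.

27.875

E[payout] = 49·5/16 + 45·1/4 + 22·1/8 + 13·1/4 + 5·1/16
 = 245/16 + 45/4 + 11/4 + 13/4 + 5/16
 = 263/8
Net = 263/8 - 5 = 223/8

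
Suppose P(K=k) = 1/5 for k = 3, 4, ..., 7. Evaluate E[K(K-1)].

22

E[K(K-1)] = Σ k(k-1)·P(K=k)
 = 6·1/5 + 12·1/5 + 20·1/5 + 30·1/5 + 42·1/5
 = 6/5 + 12/5 + 4 + 6 + 42/5
 = 22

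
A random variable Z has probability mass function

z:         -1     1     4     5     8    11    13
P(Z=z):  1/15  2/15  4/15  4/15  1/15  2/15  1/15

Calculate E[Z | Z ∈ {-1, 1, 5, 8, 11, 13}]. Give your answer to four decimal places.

P(Z ∈ {-1, 1, 5, 8, 11, 13}) = 1/15 + 2/15 + 4/15 + 1/15 + 2/15 + 1/15 = 11/15.
E[Z | Z ∈ {-1, 1, 5, 8, 11, 13}] = [(-1)·1/15 + 1·2/15 + 5·4/15 + 8·1/15 + 11·2/15 + 13·1/15] / (11/15)
 = 64/15 / (11/15)
 = 64/11

5.8182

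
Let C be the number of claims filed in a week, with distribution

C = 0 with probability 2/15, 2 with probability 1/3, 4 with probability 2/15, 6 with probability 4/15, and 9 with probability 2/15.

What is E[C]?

4

E[C] = Σ c·P(C=c)
 = 0·2/15 + 2·1/3 + 4·2/15 + 6·4/15 + 9·2/15
 = 0 + 2/3 + 8/15 + 8/5 + 6/5
 = 4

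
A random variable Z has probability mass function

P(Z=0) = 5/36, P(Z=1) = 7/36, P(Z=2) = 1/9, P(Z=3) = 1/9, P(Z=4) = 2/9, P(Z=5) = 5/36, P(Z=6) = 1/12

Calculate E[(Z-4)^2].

E[(Z-4)^2] = Σ (z-4)^2·P(Z=z)
 = 16·5/36 + 9·7/36 + 4·1/9 + 1·1/9 + 0·2/9 + 1·5/36 + 4·1/12
 = 20/9 + 7/4 + 4/9 + 1/9 + 0 + 5/36 + 1/3
 = 5

5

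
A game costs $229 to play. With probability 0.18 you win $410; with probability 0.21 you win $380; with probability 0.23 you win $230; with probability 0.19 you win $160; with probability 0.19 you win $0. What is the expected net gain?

7.9

E[payout] = 410·0.18 + 380·0.21 + 230·0.23 + 160·0.19 + 0·0.19
 = 73.8 + 79.8 + 52.9 + 30.4 + 0
 = 236.9
Net = 236.9 - 229 = 7.9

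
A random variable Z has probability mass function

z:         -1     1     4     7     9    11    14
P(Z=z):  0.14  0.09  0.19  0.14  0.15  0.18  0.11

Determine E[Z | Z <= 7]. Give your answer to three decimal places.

P(Z <= 7) = 0.14 + 0.09 + 0.19 + 0.14 = 0.56.
E[Z | Z <= 7] = [(-1)·0.14 + 1·0.09 + 4·0.19 + 7·0.14] / 0.56
 = 1.69 / 0.56
 = 169/56

3.018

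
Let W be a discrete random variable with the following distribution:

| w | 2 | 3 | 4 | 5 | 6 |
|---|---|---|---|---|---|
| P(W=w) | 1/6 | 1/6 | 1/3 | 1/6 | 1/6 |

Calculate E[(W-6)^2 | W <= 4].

8.25

P(W <= 4) = 1/6 + 1/6 + 1/3 = 2/3.
E[(W-6)^2 | W <= 4] = [16·1/6 + 9·1/6 + 4·1/3] / (2/3)
 = 11/2 / (2/3)
 = 33/4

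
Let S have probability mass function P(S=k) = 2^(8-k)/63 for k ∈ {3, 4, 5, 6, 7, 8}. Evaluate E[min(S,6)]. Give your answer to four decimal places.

3.8413

E[min(S,6)] = Σ min(s,6)·P(S=s)
 = 3·32/63 + 4·16/63 + 5·8/63 + 6·4/63 + 6·2/63 + 6·1/63
 = 32/21 + 64/63 + 40/63 + 8/21 + 4/21 + 2/21
 = 242/63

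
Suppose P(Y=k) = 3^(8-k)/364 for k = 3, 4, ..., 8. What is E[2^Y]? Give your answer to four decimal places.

E[2^Y] = Σ 2^y·P(Y=y)
 = 8·243/364 + 16·81/364 + 32·27/364 + 64·9/364 + 128·3/364 + 256·1/364
 = 486/91 + 324/91 + 216/91 + 144/91 + 96/91 + 64/91
 = 190/13

14.6154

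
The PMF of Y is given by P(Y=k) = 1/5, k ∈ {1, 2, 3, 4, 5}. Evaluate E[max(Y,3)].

E[max(Y,3)] = Σ max(y,3)·P(Y=y)
 = 3·1/5 + 3·1/5 + 3·1/5 + 4·1/5 + 5·1/5
 = 3/5 + 3/5 + 3/5 + 4/5 + 1
 = 18/5

3.6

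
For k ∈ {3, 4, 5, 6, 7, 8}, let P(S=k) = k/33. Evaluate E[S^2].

E[S^2] = Σ s^2·P(S=s)
 = 9·1/11 + 16·4/33 + 25·5/33 + 36·2/11 + 49·7/33 + 64·8/33
 = 9/11 + 64/33 + 125/33 + 72/11 + 343/33 + 512/33
 = 39

39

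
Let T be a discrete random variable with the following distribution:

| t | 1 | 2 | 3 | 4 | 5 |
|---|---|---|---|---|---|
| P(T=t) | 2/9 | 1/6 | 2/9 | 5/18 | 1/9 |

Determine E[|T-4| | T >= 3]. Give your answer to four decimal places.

P(T >= 3) = 2/9 + 5/18 + 1/9 = 11/18.
E[|T-4| | T >= 3] = [1·2/9 + 0·5/18 + 1·1/9] / (11/18)
 = 1/3 / (11/18)
 = 6/11

0.5455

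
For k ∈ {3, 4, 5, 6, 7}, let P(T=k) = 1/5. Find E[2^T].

E[2^T] = Σ 2^t·P(T=t)
 = 8·1/5 + 16·1/5 + 32·1/5 + 64·1/5 + 128·1/5
 = 8/5 + 16/5 + 32/5 + 64/5 + 128/5
 = 248/5

49.6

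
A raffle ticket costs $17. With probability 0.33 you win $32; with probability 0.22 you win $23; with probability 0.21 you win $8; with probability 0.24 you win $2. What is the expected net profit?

0.78

E[payout] = 32·0.33 + 23·0.22 + 8·0.21 + 2·0.24
 = 10.56 + 5.06 + 1.68 + 0.48
 = 17.78
Net = 17.78 - 17 = 0.78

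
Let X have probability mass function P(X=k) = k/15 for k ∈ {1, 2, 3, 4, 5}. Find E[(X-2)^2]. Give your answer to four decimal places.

E[(X-2)^2] = Σ (x-2)^2·P(X=x)
 = 1·1/15 + 0·2/15 + 1·1/5 + 4·4/15 + 9·1/3
 = 1/15 + 0 + 1/5 + 16/15 + 3
 = 13/3

4.3333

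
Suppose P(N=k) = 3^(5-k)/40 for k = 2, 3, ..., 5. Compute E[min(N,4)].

2.425

E[min(N,4)] = Σ min(n,4)·P(N=n)
 = 2·27/40 + 3·9/40 + 4·3/40 + 4·1/40
 = 27/20 + 27/40 + 3/10 + 1/10
 = 97/40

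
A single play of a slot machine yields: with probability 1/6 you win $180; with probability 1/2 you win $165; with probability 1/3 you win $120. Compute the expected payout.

E[payout] = 180·1/6 + 165·1/2 + 120·1/3
 = 30 + 165/2 + 40
 = 305/2

152.5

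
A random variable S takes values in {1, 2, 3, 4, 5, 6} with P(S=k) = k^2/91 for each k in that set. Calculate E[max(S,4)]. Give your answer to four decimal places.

E[max(S,4)] = Σ max(s,4)·P(S=s)
 = 4·1/91 + 4·4/91 + 4·9/91 + 4·16/91 + 5·25/91 + 6·36/91
 = 4/91 + 16/91 + 36/91 + 64/91 + 125/91 + 216/91
 = 461/91

5.0659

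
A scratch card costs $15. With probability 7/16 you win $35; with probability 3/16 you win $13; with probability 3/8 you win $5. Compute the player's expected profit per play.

4.625

E[payout] = 35·7/16 + 13·3/16 + 5·3/8
 = 245/16 + 39/16 + 15/8
 = 157/8
Net = 157/8 - 15 = 37/8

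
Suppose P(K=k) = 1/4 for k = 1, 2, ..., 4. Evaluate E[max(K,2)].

2.75

E[max(K,2)] = Σ max(k,2)·P(K=k)
 = 2·1/4 + 2·1/4 + 3·1/4 + 4·1/4
 = 1/2 + 1/2 + 3/4 + 1
 = 11/4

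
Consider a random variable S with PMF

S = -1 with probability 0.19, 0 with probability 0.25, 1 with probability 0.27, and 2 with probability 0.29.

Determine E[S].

0.66

E[S] = Σ s·P(S=s)
 = (-1)·0.19 + 0·0.25 + 1·0.27 + 2·0.29
 = (-0.19) + 0 + 0.27 + 0.58
 = 0.66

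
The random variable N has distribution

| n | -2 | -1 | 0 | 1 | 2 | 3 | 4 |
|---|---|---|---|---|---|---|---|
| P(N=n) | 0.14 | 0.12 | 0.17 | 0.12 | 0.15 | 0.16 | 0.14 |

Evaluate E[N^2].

5.08

E[N^2] = Σ n^2·P(N=n)
 = 4·0.14 + 1·0.12 + 0·0.17 + 1·0.12 + 4·0.15 + 9·0.16 + 16·0.14
 = 0.56 + 0.12 + 0 + 0.12 + 0.6 + 1.44 + 2.24
 = 5.08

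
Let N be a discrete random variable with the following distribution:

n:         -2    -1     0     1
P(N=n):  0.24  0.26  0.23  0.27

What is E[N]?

E[N] = Σ n·P(N=n)
 = (-2)·0.24 + (-1)·0.26 + 0·0.23 + 1·0.27
 = (-0.48) + (-0.26) + 0 + 0.27
 = -0.47

-0.47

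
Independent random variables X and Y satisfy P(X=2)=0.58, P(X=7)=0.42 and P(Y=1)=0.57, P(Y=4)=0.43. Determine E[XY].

E[XY] = Σ_x Σ_y xy · P(X=x)P(Y=y)
 = 2·0.3306 + 8·0.2494 + 7·0.2394 + 28·0.1806
 = 0.6612 + 1.9952 + 1.6758 + 5.0568
 = 9.389

9.389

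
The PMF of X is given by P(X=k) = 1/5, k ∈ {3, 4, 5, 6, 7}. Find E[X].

5

E[X] = Σ x·P(X=x)
 = 3·1/5 + 4·1/5 + 5·1/5 + 6·1/5 + 7·1/5
 = 3/5 + 4/5 + 1 + 6/5 + 7/5
 = 5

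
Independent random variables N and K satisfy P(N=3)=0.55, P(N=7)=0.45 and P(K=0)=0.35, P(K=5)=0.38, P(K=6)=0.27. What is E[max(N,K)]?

E[max(N,K)] = Σ_n Σ_k max(n,k) · P(N=n)P(K=k)
 = 3·0.1925 + 5·0.209 + 6·0.1485 + 7·0.1575 + 7·0.171 + 7·0.1215
 = 0.5775 + 1.045 + 0.891 + 1.1025 + 1.197 + 0.8505
 = 5.6635

5.6635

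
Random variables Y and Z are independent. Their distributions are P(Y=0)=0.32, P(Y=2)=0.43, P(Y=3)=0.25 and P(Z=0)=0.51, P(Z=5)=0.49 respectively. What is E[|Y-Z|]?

2.4822

E[|Y-Z|] = Σ_y Σ_z |y-z| · P(Y=y)P(Z=z)
 = 0·0.1632 + 5·0.1568 + 2·0.2193 + 3·0.2107 + 3·0.1275 + 2·0.1225
 = 0 + 0.784 + 0.4386 + 0.6321 + 0.3825 + 0.245
 = 2.4822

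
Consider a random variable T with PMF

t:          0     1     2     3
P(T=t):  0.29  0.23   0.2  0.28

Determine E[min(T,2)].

E[min(T,2)] = Σ min(t,2)·P(T=t)
 = 0·0.29 + 1·0.23 + 2·0.2 + 2·0.28
 = 0 + 0.23 + 0.4 + 0.56
 = 1.19

1.19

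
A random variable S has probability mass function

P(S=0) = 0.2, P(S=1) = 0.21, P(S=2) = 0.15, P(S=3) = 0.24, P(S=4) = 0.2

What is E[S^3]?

E[S^3] = Σ s^3·P(S=s)
 = 0·0.2 + 1·0.21 + 8·0.15 + 27·0.24 + 64·0.2
 = 0 + 0.21 + 1.2 + 6.48 + 12.8
 = 20.69

20.69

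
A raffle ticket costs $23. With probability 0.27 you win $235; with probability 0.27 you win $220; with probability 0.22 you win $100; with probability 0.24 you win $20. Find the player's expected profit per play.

E[payout] = 235·0.27 + 220·0.27 + 100·0.22 + 20·0.24
 = 63.45 + 59.4 + 22 + 4.8
 = 149.65
Net = 149.65 - 23 = 126.65

126.65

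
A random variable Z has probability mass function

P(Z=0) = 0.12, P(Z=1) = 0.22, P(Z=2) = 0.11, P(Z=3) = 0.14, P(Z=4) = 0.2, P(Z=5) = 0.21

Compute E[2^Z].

12.04

E[2^Z] = Σ 2^z·P(Z=z)
 = 1·0.12 + 2·0.22 + 4·0.11 + 8·0.14 + 16·0.2 + 32·0.21
 = 0.12 + 0.44 + 0.44 + 1.12 + 3.2 + 6.72
 = 12.04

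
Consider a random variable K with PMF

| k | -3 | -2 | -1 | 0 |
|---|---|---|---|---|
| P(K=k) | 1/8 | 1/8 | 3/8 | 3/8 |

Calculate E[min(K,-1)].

E[min(K,-1)] = Σ min(k,-1)·P(K=k)
 = (-3)·1/8 + (-2)·1/8 + (-1)·3/8 + (-1)·3/8
 = (-3/8) + (-1/4) + (-3/8) + (-3/8)
 = -11/8

-1.375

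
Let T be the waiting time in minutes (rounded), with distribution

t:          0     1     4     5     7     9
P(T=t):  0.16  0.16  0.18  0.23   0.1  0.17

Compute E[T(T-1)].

E[T(T-1)] = Σ t(t-1)·P(T=t)
 = 0·0.16 + 0·0.16 + 12·0.18 + 20·0.23 + 42·0.1 + 72·0.17
 = 0 + 0 + 2.16 + 4.6 + 4.2 + 12.24
 = 23.2

23.2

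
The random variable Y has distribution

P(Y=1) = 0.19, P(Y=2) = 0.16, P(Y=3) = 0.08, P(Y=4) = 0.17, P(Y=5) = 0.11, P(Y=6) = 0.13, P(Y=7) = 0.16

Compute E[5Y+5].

E[5Y+5] = Σ (5y+5)·P(Y=y)
 = 10·0.19 + 15·0.16 + 20·0.08 + 25·0.17 + 30·0.11 + 35·0.13 + 40·0.16
 = 1.9 + 2.4 + 1.6 + 4.25 + 3.3 + 4.55 + 6.4
 = 24.4

24.4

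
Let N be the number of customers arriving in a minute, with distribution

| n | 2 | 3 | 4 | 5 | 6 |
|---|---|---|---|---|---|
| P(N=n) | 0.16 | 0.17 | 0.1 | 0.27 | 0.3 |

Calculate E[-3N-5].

E[-3N-5] = Σ (-3n-5)·P(N=n)
 = (-11)·0.16 + (-14)·0.17 + (-17)·0.1 + (-20)·0.27 + (-23)·0.3
 = (-1.76) + (-2.38) + (-1.7) + (-5.4) + (-6.9)
 = -18.14

-18.14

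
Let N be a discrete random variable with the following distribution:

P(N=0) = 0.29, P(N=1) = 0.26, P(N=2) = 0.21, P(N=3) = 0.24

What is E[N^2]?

3.26

E[N^2] = Σ n^2·P(N=n)
 = 0·0.29 + 1·0.26 + 4·0.21 + 9·0.24
 = 0 + 0.26 + 0.84 + 2.16
 = 3.26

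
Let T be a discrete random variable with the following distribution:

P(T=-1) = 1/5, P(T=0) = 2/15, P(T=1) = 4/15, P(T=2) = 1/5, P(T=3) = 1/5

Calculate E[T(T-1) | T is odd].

P(T is odd) = 1/5 + 4/15 + 1/5 = 2/3.
E[T(T-1) | T is odd] = [2·1/5 + 0·4/15 + 6·1/5] / (2/3)
 = 8/5 / (2/3)
 = 12/5

2.4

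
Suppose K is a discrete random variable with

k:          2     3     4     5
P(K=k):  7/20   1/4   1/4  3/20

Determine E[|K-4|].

E[|K-4|] = Σ |k-4|·P(K=k)
 = 2·7/20 + 1·1/4 + 0·1/4 + 1·3/20
 = 7/10 + 1/4 + 0 + 3/20
 = 11/10

1.1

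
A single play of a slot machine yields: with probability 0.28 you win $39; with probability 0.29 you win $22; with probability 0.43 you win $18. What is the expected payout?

E[payout] = 39·0.28 + 22·0.29 + 18·0.43
 = 10.92 + 6.38 + 7.74
 = 25.04

25.04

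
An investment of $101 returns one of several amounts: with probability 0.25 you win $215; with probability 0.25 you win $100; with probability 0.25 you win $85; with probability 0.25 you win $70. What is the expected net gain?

E[payout] = 215·0.25 + 100·0.25 + 85·0.25 + 70·0.25
 = 53.75 + 25 + 21.25 + 17.5
 = 117.5
Net = 117.5 - 101 = 16.5

16.5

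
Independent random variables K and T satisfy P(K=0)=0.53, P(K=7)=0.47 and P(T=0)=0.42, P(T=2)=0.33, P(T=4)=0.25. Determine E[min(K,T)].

0.7802

E[min(K,T)] = Σ_k Σ_t min(k,t) · P(K=k)P(T=t)
 = 0·0.2226 + 0·0.1749 + 0·0.1325 + 0·0.1974 + 2·0.1551 + 4·0.1175
 = 0 + 0 + 0 + 0 + 0.3102 + 0.47
 = 0.7802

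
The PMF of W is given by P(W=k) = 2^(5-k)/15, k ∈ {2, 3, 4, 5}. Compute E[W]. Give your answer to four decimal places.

E[W] = Σ w·P(W=w)
 = 2·8/15 + 3·4/15 + 4·2/15 + 5·1/15
 = 16/15 + 4/5 + 8/15 + 1/3
 = 41/15

2.7333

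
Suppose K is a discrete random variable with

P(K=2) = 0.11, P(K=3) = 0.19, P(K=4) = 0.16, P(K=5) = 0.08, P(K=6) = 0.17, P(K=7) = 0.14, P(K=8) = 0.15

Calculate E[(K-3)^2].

E[(K-3)^2] = Σ (k-3)^2·P(K=k)
 = 1·0.11 + 0·0.19 + 1·0.16 + 4·0.08 + 9·0.17 + 16·0.14 + 25·0.15
 = 0.11 + 0 + 0.16 + 0.32 + 1.53 + 2.24 + 3.75
 = 8.11

8.11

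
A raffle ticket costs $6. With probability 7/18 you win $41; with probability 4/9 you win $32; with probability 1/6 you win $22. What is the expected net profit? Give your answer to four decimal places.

E[payout] = 41·7/18 + 32·4/9 + 22·1/6
 = 287/18 + 128/9 + 11/3
 = 203/6
Net = 203/6 - 6 = 167/6

27.8333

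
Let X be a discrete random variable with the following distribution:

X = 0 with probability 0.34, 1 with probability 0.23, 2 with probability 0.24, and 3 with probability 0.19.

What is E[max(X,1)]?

1.62

E[max(X,1)] = Σ max(x,1)·P(X=x)
 = 1·0.34 + 1·0.23 + 2·0.24 + 3·0.19
 = 0.34 + 0.23 + 0.48 + 0.57
 = 1.62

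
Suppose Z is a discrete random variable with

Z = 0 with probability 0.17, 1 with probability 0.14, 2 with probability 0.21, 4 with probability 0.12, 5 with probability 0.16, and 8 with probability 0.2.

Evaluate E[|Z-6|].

3.36

E[|Z-6|] = Σ |z-6|·P(Z=z)
 = 6·0.17 + 5·0.14 + 4·0.21 + 2·0.12 + 1·0.16 + 2·0.2
 = 1.02 + 0.7 + 0.84 + 0.24 + 0.16 + 0.4
 = 3.36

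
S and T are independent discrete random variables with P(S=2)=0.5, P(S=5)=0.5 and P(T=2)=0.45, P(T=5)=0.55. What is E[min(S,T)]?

E[min(S,T)] = Σ_s Σ_t min(s,t) · P(S=s)P(T=t)
 = 2·0.225 + 2·0.275 + 2·0.225 + 5·0.275
 = 0.45 + 0.55 + 0.45 + 1.375
 = 2.825

2.825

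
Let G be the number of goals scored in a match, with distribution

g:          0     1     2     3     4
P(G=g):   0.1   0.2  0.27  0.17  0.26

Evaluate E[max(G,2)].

2.69

E[max(G,2)] = Σ max(g,2)·P(G=g)
 = 2·0.1 + 2·0.2 + 2·0.27 + 3·0.17 + 4·0.26
 = 0.2 + 0.4 + 0.54 + 0.51 + 1.04
 = 2.69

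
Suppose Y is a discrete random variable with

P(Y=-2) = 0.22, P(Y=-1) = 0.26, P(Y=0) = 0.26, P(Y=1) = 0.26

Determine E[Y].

-0.44

E[Y] = Σ y·P(Y=y)
 = (-2)·0.22 + (-1)·0.26 + 0·0.26 + 1·0.26
 = (-0.44) + (-0.26) + 0 + 0.26
 = -0.44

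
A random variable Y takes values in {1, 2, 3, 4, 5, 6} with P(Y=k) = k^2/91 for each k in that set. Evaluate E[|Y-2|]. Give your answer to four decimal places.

2.8681

E[|Y-2|] = Σ |y-2|·P(Y=y)
 = 1·1/91 + 0·4/91 + 1·9/91 + 2·16/91 + 3·25/91 + 4·36/91
 = 1/91 + 0 + 9/91 + 32/91 + 75/91 + 144/91
 = 261/91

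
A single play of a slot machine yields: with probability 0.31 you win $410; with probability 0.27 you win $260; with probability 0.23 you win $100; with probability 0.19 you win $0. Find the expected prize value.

E[payout] = 410·0.31 + 260·0.27 + 100·0.23 + 0·0.19
 = 127.1 + 70.2 + 23 + 0
 = 220.3

220.3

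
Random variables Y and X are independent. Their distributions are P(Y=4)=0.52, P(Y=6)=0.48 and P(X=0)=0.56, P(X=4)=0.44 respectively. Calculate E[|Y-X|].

3.2

E[|Y-X|] = Σ_y Σ_x |y-x| · P(Y=y)P(X=x)
 = 4·0.2912 + 0·0.2288 + 6·0.2688 + 2·0.2112
 = 1.1648 + 0 + 1.6128 + 0.4224
 = 3.2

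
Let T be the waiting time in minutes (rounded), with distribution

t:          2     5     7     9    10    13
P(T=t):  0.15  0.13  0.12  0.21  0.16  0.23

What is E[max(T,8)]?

E[max(T,8)] = Σ max(t,8)·P(T=t)
 = 8·0.15 + 8·0.13 + 8·0.12 + 9·0.21 + 10·0.16 + 13·0.23
 = 1.2 + 1.04 + 0.96 + 1.89 + 1.6 + 2.99
 = 9.68

9.68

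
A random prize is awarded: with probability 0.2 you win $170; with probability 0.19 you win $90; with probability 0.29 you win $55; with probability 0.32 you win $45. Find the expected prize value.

81.45

E[payout] = 170·0.2 + 90·0.19 + 55·0.29 + 45·0.32
 = 34 + 17.1 + 15.95 + 14.4
 = 81.45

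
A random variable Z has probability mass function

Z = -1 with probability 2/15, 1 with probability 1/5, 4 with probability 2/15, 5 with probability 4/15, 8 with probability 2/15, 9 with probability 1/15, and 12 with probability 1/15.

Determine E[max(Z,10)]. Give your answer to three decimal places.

E[max(Z,10)] = Σ max(z,10)·P(Z=z)
 = 10·2/15 + 10·1/5 + 10·2/15 + 10·4/15 + 10·2/15 + 10·1/15 + 12·1/15
 = 4/3 + 2 + 4/3 + 8/3 + 4/3 + 2/3 + 4/5
 = 152/15

10.133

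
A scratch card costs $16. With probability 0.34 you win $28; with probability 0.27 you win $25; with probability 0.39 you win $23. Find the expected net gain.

9.24

E[payout] = 28·0.34 + 25·0.27 + 23·0.39
 = 9.52 + 6.75 + 8.97
 = 25.24
Net = 25.24 - 16 = 9.24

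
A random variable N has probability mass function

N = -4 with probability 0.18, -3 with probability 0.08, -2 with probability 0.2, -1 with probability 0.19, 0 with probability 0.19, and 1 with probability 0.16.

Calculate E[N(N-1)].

6.14

E[N(N-1)] = Σ n(n-1)·P(N=n)
 = 20·0.18 + 12·0.08 + 6·0.2 + 2·0.19 + 0·0.19 + 0·0.16
 = 3.6 + 0.96 + 1.2 + 0.38 + 0 + 0
 = 6.14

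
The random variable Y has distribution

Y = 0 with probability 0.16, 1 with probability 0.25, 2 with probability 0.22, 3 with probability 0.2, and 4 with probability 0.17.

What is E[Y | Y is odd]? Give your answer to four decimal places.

1.8889

P(Y is odd) = 0.25 + 0.2 = 0.45.
E[Y | Y is odd] = [1·0.25 + 3·0.2] / 0.45
 = 0.85 / 0.45
 = 17/9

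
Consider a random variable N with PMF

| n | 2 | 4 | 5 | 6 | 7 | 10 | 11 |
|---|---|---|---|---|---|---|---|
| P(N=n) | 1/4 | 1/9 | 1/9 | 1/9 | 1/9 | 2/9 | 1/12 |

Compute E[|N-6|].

2.75

E[|N-6|] = Σ |n-6|·P(N=n)
 = 4·1/4 + 2·1/9 + 1·1/9 + 0·1/9 + 1·1/9 + 4·2/9 + 5·1/12
 = 1 + 2/9 + 1/9 + 0 + 1/9 + 8/9 + 5/12
 = 11/4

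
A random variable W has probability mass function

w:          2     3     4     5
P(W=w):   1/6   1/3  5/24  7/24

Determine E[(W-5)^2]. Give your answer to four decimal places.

E[(W-5)^2] = Σ (w-5)^2·P(W=w)
 = 9·1/6 + 4·1/3 + 1·5/24 + 0·7/24
 = 3/2 + 4/3 + 5/24 + 0
 = 73/24

3.0417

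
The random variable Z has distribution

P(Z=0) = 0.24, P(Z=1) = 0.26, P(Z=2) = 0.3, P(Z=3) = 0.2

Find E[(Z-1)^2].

1.34

E[(Z-1)^2] = Σ (z-1)^2·P(Z=z)
 = 1·0.24 + 0·0.26 + 1·0.3 + 4·0.2
 = 0.24 + 0 + 0.3 + 0.8
 = 1.34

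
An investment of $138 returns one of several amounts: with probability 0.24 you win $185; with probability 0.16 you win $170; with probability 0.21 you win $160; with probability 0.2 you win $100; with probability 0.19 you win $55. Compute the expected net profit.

-2.35

E[payout] = 185·0.24 + 170·0.16 + 160·0.21 + 100·0.2 + 55·0.19
 = 44.4 + 27.2 + 33.6 + 20 + 10.45
 = 135.65
Net = 135.65 - 138 = -2.35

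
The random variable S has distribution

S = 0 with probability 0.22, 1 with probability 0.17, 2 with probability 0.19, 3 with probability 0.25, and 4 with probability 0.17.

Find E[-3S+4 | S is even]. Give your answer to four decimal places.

P(S is even) = 0.22 + 0.19 + 0.17 = 0.58.
E[-3S+4 | S is even] = [4·0.22 + (-2)·0.19 + (-8)·0.17] / 0.58
 = -0.86 / 0.58
 = -43/29

-1.4828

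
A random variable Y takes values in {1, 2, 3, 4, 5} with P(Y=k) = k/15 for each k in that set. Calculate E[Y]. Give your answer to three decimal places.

3.667

E[Y] = Σ y·P(Y=y)
 = 1·1/15 + 2·2/15 + 3·1/5 + 4·4/15 + 5·1/3
 = 1/15 + 4/15 + 3/5 + 16/15 + 5/3
 = 11/3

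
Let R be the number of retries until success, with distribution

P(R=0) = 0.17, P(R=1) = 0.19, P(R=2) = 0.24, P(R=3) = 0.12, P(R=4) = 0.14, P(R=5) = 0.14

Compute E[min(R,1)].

E[min(R,1)] = Σ min(r,1)·P(R=r)
 = 0·0.17 + 1·0.19 + 1·0.24 + 1·0.12 + 1·0.14 + 1·0.14
 = 0 + 0.19 + 0.24 + 0.12 + 0.14 + 0.14
 = 0.83

0.83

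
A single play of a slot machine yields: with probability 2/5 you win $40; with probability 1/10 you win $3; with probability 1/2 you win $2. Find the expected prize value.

17.3

E[payout] = 40·2/5 + 3·1/10 + 2·1/2
 = 16 + 3/10 + 1
 = 173/10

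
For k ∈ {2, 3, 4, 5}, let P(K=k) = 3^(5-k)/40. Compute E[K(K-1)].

E[K(K-1)] = Σ k(k-1)·P(K=k)
 = 2·27/40 + 6·9/40 + 12·3/40 + 20·1/40
 = 27/20 + 27/20 + 9/10 + 1/2
 = 41/10

4.1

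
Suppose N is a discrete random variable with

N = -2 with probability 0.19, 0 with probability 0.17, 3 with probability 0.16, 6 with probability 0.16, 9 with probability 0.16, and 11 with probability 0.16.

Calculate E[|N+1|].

E[|N+1|] = Σ |n+1|·P(N=n)
 = 1·0.19 + 1·0.17 + 4·0.16 + 7·0.16 + 10·0.16 + 12·0.16
 = 0.19 + 0.17 + 0.64 + 1.12 + 1.6 + 1.92
 = 5.64

5.64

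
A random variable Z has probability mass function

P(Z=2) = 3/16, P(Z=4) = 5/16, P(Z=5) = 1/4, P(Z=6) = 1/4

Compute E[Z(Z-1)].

E[Z(Z-1)] = Σ z(z-1)·P(Z=z)
 = 2·3/16 + 12·5/16 + 20·1/4 + 30·1/4
 = 3/8 + 15/4 + 5 + 15/2
 = 133/8

16.625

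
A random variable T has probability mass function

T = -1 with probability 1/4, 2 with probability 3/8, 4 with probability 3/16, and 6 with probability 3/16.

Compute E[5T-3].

8.875

E[5T-3] = Σ (5t-3)·P(T=t)
 = (-8)·1/4 + 7·3/8 + 17·3/16 + 27·3/16
 = (-2) + 21/8 + 51/16 + 81/16
 = 71/8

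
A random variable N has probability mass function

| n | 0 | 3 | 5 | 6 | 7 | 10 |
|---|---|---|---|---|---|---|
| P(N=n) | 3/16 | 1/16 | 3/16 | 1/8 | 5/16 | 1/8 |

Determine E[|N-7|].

E[|N-7|] = Σ |n-7|·P(N=n)
 = 7·3/16 + 4·1/16 + 2·3/16 + 1·1/8 + 0·5/16 + 3·1/8
 = 21/16 + 1/4 + 3/8 + 1/8 + 0 + 3/8
 = 39/16

2.4375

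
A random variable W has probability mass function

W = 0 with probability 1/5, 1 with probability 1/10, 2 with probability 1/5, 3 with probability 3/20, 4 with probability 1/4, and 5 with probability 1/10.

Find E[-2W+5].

0.1

E[-2W+5] = Σ (-2w+5)·P(W=w)
 = 5·1/5 + 3·1/10 + 1·1/5 + (-1)·3/20 + (-3)·1/4 + (-5)·1/10
 = 1 + 3/10 + 1/5 + (-3/20) + (-3/4) + (-1/2)
 = 1/10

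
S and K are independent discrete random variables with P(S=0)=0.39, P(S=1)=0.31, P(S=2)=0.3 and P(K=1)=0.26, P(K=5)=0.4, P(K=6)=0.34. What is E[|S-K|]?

E[|S-K|] = Σ_s Σ_k |s-k| · P(S=s)P(K=k)
 = 1·0.1014 + 5·0.156 + 6·0.1326 + 0·0.0806 + 4·0.124 + 5·0.1054 + 1·0.078 + 3·0.12 + 4·0.102
 = 0.1014 + 0.78 + 0.7956 + 0 + 0.496 + 0.527 + 0.078 + 0.36 + 0.408
 = 3.546

3.546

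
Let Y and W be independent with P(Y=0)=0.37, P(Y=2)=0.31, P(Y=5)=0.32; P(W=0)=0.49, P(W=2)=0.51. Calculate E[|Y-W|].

E[|Y-W|] = Σ_y Σ_w |y-w| · P(Y=y)P(W=w)
 = 0·0.1813 + 2·0.1887 + 2·0.1519 + 0·0.1581 + 5·0.1568 + 3·0.1632
 = 0 + 0.3774 + 0.3038 + 0 + 0.784 + 0.4896
 = 1.9548

1.9548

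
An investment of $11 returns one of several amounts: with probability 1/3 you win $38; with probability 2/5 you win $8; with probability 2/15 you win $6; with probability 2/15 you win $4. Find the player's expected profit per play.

E[payout] = 38·1/3 + 8·2/5 + 6·2/15 + 4·2/15
 = 38/3 + 16/5 + 4/5 + 8/15
 = 86/5
Net = 86/5 - 11 = 31/5

6.2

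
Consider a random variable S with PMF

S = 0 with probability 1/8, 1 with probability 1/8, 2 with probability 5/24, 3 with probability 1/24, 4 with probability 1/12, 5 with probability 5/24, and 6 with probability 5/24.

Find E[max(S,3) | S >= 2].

4.5

P(S >= 2) = 5/24 + 1/24 + 1/12 + 5/24 + 5/24 = 3/4.
E[max(S,3) | S >= 2] = [3·5/24 + 3·1/24 + 4·1/12 + 5·5/24 + 6·5/24] / (3/4)
 = 27/8 / (3/4)
 = 9/2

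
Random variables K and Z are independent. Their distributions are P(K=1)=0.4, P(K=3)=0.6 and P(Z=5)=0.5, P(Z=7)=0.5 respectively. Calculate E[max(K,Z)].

6

E[max(K,Z)] = Σ_k Σ_z max(k,z) · P(K=k)P(Z=z)
 = 5·0.2 + 7·0.2 + 5·0.3 + 7·0.3
 = 1 + 1.4 + 1.5 + 2.1
 = 6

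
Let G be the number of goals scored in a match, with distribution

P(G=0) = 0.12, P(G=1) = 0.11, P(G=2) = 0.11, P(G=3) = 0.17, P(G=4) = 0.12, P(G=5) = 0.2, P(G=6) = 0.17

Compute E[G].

E[G] = Σ g·P(G=g)
 = 0·0.12 + 1·0.11 + 2·0.11 + 3·0.17 + 4·0.12 + 5·0.2 + 6·0.17
 = 0 + 0.11 + 0.22 + 0.51 + 0.48 + 1 + 1.02
 = 3.34

3.34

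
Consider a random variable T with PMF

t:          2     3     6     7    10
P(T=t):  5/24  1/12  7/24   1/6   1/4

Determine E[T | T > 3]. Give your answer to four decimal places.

7.6471

P(T > 3) = 7/24 + 1/6 + 1/4 = 17/24.
E[T | T > 3] = [6·7/24 + 7·1/6 + 10·1/4] / (17/24)
 = 65/12 / (17/24)
 = 130/17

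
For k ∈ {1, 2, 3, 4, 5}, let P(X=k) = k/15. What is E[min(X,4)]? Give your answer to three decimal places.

3.333

E[min(X,4)] = Σ min(x,4)·P(X=x)
 = 1·1/15 + 2·2/15 + 3·1/5 + 4·4/15 + 4·1/3
 = 1/15 + 4/15 + 3/5 + 16/15 + 4/3
 = 10/3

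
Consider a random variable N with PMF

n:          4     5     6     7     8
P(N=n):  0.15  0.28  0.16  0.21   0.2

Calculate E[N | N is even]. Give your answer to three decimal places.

6.196

P(N is even) = 0.15 + 0.16 + 0.2 = 0.51.
E[N | N is even] = [4·0.15 + 6·0.16 + 8·0.2] / 0.51
 = 3.16 / 0.51
 = 316/51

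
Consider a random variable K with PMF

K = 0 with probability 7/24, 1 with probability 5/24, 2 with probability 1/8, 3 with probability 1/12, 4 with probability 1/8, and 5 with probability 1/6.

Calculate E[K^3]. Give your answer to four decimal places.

32.2917

E[K^3] = Σ k^3·P(K=k)
 = 0·7/24 + 1·5/24 + 8·1/8 + 27·1/12 + 64·1/8 + 125·1/6
 = 0 + 5/24 + 1 + 9/4 + 8 + 125/6
 = 775/24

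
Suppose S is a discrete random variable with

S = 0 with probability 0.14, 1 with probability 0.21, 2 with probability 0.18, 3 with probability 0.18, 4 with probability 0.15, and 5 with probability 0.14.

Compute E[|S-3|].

E[|S-3|] = Σ |s-3|·P(S=s)
 = 3·0.14 + 2·0.21 + 1·0.18 + 0·0.18 + 1·0.15 + 2·0.14
 = 0.42 + 0.42 + 0.18 + 0 + 0.15 + 0.28
 = 1.45

1.45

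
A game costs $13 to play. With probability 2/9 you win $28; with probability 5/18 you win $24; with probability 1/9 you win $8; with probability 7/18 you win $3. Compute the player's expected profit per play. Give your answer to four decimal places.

E[payout] = 28·2/9 + 24·5/18 + 8·1/9 + 3·7/18
 = 56/9 + 20/3 + 8/9 + 7/6
 = 269/18
Net = 269/18 - 13 = 35/18

1.9444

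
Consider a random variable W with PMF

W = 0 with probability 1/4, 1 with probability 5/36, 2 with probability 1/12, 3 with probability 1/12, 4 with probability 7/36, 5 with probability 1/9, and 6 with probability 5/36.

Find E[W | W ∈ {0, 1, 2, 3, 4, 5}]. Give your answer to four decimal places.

P(W ∈ {0, 1, 2, 3, 4, 5}) = 1/4 + 5/36 + 1/12 + 1/12 + 7/36 + 1/9 = 31/36.
E[W | W ∈ {0, 1, 2, 3, 4, 5}] = [0·1/4 + 1·5/36 + 2·1/12 + 3·1/12 + 4·7/36 + 5·1/9] / (31/36)
 = 17/9 / (31/36)
 = 68/31

2.1935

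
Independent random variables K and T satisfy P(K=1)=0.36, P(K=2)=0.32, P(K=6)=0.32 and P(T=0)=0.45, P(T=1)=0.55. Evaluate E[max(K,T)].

2.92

E[max(K,T)] = Σ_k Σ_t max(k,t) · P(K=k)P(T=t)
 = 1·0.162 + 1·0.198 + 2·0.144 + 2·0.176 + 6·0.144 + 6·0.176
 = 0.162 + 0.198 + 0.288 + 0.352 + 0.864 + 1.056
 = 2.92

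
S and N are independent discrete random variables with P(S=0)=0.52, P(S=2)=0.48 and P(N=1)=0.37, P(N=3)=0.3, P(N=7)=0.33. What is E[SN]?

E[SN] = Σ_s Σ_n sn · P(S=s)P(N=n)
 = 0·0.1924 + 0·0.156 + 0·0.1716 + 2·0.1776 + 6·0.144 + 14·0.1584
 = 0 + 0 + 0 + 0.3552 + 0.864 + 2.2176
 = 3.4368

3.4368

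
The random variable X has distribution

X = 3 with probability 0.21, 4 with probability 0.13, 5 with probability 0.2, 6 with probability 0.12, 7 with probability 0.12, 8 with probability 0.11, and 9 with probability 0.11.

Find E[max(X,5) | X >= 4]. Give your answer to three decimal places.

6.430

P(X >= 4) = 0.13 + 0.2 + 0.12 + 0.12 + 0.11 + 0.11 = 0.79.
E[max(X,5) | X >= 4] = [5·0.13 + 5·0.2 + 6·0.12 + 7·0.12 + 8·0.11 + 9·0.11] / 0.79
 = 5.08 / 0.79
 = 508/79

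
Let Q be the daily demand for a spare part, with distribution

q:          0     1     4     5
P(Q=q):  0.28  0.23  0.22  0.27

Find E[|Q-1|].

E[|Q-1|] = Σ |q-1|·P(Q=q)
 = 1·0.28 + 0·0.23 + 3·0.22 + 4·0.27
 = 0.28 + 0 + 0.66 + 1.08
 = 2.02

2.02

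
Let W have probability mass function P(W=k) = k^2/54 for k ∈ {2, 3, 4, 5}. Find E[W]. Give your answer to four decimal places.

E[W] = Σ w·P(W=w)
 = 2·2/27 + 3·1/6 + 4·8/27 + 5·25/54
 = 4/27 + 1/2 + 32/27 + 125/54
 = 112/27

4.1481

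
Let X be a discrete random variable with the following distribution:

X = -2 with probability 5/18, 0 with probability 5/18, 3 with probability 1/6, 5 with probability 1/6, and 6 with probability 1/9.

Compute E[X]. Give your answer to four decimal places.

1.4444

E[X] = Σ x·P(X=x)
 = (-2)·5/18 + 0·5/18 + 3·1/6 + 5·1/6 + 6·1/9
 = (-5/9) + 0 + 1/2 + 5/6 + 2/3
 = 13/9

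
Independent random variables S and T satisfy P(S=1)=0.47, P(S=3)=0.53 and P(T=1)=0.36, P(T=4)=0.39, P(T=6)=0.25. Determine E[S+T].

5.48

E[S+T] = Σ_s Σ_t (s+t) · P(S=s)P(T=t)
 = 2·0.1692 + 5·0.1833 + 7·0.1175 + 4·0.1908 + 7·0.2067 + 9·0.1325
 = 0.3384 + 0.9165 + 0.8225 + 0.7632 + 1.4469 + 1.1925
 = 5.48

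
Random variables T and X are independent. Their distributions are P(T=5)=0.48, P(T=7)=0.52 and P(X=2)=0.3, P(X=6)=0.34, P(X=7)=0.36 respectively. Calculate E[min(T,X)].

E[min(T,X)] = Σ_t Σ_x min(t,x) · P(T=t)P(X=x)
 = 2·0.144 + 5·0.1632 + 5·0.1728 + 2·0.156 + 6·0.1768 + 7·0.1872
 = 0.288 + 0.816 + 0.864 + 0.312 + 1.0608 + 1.3104
 = 4.6512

4.6512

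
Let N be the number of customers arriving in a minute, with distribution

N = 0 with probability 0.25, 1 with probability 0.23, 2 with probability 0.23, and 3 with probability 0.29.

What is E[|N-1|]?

E[|N-1|] = Σ |n-1|·P(N=n)
 = 1·0.25 + 0·0.23 + 1·0.23 + 2·0.29
 = 0.25 + 0 + 0.23 + 0.58
 = 1.06

1.06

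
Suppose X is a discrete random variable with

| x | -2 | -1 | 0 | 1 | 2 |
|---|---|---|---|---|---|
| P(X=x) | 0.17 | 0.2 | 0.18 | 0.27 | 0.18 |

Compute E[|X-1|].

1.27

E[|X-1|] = Σ |x-1|·P(X=x)
 = 3·0.17 + 2·0.2 + 1·0.18 + 0·0.27 + 1·0.18
 = 0.51 + 0.4 + 0.18 + 0 + 0.18
 = 1.27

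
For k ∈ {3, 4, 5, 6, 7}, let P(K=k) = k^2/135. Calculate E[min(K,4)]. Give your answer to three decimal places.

E[min(K,4)] = Σ min(k,4)·P(K=k)
 = 3·1/15 + 4·16/135 + 4·5/27 + 4·4/15 + 4·49/135
 = 1/5 + 64/135 + 20/27 + 16/15 + 196/135
 = 59/15

3.933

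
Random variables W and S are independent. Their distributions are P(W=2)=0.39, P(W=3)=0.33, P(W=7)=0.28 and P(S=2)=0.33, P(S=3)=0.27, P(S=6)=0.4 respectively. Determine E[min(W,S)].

2.7447

E[min(W,S)] = Σ_w Σ_s min(w,s) · P(W=w)P(S=s)
 = 2·0.1287 + 2·0.1053 + 2·0.156 + 2·0.1089 + 3·0.0891 + 3·0.132 + 2·0.0924 + 3·0.0756 + 6·0.112
 = 0.2574 + 0.2106 + 0.312 + 0.2178 + 0.2673 + 0.396 + 0.1848 + 0.2268 + 0.672
 = 2.7447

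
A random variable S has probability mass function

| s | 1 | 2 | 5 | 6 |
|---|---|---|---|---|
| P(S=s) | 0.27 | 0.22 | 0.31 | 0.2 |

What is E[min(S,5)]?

E[min(S,5)] = Σ min(s,5)·P(S=s)
 = 1·0.27 + 2·0.22 + 5·0.31 + 5·0.2
 = 0.27 + 0.44 + 1.55 + 1
 = 3.26

3.26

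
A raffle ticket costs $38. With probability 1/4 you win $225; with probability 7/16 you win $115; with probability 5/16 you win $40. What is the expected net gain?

81.0625

E[payout] = 225·1/4 + 115·7/16 + 40·5/16
 = 225/4 + 805/16 + 25/2
 = 1905/16
Net = 1905/16 - 38 = 1297/16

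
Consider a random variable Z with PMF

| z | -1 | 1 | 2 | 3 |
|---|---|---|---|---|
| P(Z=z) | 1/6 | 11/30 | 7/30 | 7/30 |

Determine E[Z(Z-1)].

E[Z(Z-1)] = Σ z(z-1)·P(Z=z)
 = 2·1/6 + 0·11/30 + 2·7/30 + 6·7/30
 = 1/3 + 0 + 7/15 + 7/5
 = 11/5

2.2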